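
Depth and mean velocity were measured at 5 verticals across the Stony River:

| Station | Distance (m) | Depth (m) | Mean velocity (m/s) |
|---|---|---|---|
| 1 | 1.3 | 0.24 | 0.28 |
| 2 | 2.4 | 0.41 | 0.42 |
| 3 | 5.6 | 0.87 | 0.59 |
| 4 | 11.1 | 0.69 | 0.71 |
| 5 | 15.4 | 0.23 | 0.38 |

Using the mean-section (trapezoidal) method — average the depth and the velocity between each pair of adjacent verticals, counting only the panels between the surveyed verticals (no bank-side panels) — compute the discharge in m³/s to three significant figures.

Panel 1-2: Δb = 1.1 m, d̄ = (0.24+0.41)/2 = 0.325, v̄ = (0.28+0.42)/2 = 0.35 → q = 1.1×0.325×0.35 = 0.1251 m³/s
Panel 2-3: Δb = 3.2 m, d̄ = (0.41+0.87)/2 = 0.64, v̄ = (0.42+0.59)/2 = 0.505 → q = 3.2×0.64×0.505 = 1.034 m³/s
Panel 3-4: Δb = 5.5 m, d̄ = (0.87+0.69)/2 = 0.78, v̄ = (0.59+0.71)/2 = 0.65 → q = 5.5×0.78×0.65 = 2.789 m³/s
Panel 4-5: Δb = 4.3 m, d̄ = (0.69+0.23)/2 = 0.46, v̄ = (0.71+0.38)/2 = 0.545 → q = 4.3×0.46×0.545 = 1.078 m³/s
Q = Σ q = 5.026 m³/s

5.03 m³/s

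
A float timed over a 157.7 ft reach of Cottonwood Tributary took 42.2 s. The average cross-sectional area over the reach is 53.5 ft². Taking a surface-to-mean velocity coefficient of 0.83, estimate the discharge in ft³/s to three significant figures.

166 ft³/s

v_surface = L / t̄ = 157.7 / 42.2 = 3.737 ft/s
v_mean = 0.83 × 3.737 = 3.102 ft/s
Q = A × v_mean = 53.5 × 3.102 = 165.9 ft³/s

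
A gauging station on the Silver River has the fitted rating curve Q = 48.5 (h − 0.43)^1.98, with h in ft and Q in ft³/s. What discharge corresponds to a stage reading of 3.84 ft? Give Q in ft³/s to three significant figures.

Q = 48.5 × (3.84 − 0.43)^1.98 = 48.5 × 3.41^1.98 = 550.3 ft³/s

550 ft³/s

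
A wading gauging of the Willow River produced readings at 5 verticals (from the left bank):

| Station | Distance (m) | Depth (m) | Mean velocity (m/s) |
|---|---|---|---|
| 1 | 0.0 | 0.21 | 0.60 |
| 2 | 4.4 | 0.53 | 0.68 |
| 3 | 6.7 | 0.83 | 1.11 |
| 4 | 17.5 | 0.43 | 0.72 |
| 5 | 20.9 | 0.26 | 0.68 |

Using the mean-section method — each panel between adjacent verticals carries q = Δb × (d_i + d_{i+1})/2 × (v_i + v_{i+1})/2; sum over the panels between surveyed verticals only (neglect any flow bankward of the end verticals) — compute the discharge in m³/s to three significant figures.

9.49 m³/s

Panel 1-2: Δb = 4.4 m, d̄ = (0.21+0.53)/2 = 0.37, v̄ = (0.60+0.68)/2 = 0.64 → q = 4.4×0.37×0.64 = 1.042 m³/s
Panel 2-3: Δb = 2.3 m, d̄ = (0.53+0.83)/2 = 0.68, v̄ = (0.68+1.11)/2 = 0.895 → q = 2.3×0.68×0.895 = 1.400 m³/s
Panel 3-4: Δb = 10.8 m, d̄ = (0.83+0.43)/2 = 0.63, v̄ = (1.11+0.72)/2 = 0.915 → q = 10.8×0.63×0.915 = 6.226 m³/s
Panel 4-5: Δb = 3.4 m, d̄ = (0.43+0.26)/2 = 0.345, v̄ = (0.72+0.68)/2 = 0.7 → q = 3.4×0.345×0.7 = 0.8211 m³/s
Q = Σ q = 9.488 m³/s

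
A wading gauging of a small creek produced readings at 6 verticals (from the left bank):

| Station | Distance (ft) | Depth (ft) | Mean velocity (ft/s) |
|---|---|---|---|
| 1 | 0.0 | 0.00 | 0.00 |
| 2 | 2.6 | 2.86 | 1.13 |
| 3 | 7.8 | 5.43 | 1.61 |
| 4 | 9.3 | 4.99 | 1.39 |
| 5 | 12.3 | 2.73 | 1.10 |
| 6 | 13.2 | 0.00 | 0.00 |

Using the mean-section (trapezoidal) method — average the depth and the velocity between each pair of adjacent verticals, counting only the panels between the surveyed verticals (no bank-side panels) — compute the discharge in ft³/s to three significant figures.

Panel 1-2: Δb = 2.6 ft, d̄ = (0.00+2.86)/2 = 1.43, v̄ = (0.00+1.13)/2 = 0.565 → q = 2.6×1.43×0.565 = 2.101 ft³/s
Panel 2-3: Δb = 5.2 ft, d̄ = (2.86+5.43)/2 = 4.145, v̄ = (1.13+1.61)/2 = 1.37 → q = 5.2×4.145×1.37 = 29.53 ft³/s
Panel 3-4: Δb = 1.5 ft, d̄ = (5.43+4.99)/2 = 5.21, v̄ = (1.61+1.39)/2 = 1.5 → q = 1.5×5.21×1.5 = 11.72 ft³/s
Panel 4-5: Δb = 3 ft, d̄ = (4.99+2.73)/2 = 3.86, v̄ = (1.39+1.10)/2 = 1.245 → q = 3×3.86×1.245 = 14.42 ft³/s
Panel 5-6: Δb = 0.9 ft, d̄ = (2.73+0.00)/2 = 1.365, v̄ = (1.10+0.00)/2 = 0.55 → q = 0.9×1.365×0.55 = 0.6757 ft³/s
Q = Σ q = 58.44 ft³/s

58.4 ft³/s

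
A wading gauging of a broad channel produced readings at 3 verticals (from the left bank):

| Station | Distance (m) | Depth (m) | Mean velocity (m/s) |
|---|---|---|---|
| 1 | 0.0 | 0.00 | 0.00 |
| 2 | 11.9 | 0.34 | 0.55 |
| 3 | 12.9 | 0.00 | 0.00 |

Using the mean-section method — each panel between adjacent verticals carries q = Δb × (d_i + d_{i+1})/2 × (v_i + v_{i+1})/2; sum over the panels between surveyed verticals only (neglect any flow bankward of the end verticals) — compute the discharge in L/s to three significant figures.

603 L/s

Panel 1-2: Δb = 11.9 m, d̄ = (0.00+0.34)/2 = 0.17, v̄ = (0.00+0.55)/2 = 0.275 → q = 11.9×0.17×0.275 = 0.5563 m³/s
Panel 2-3: Δb = 1 m, d̄ = (0.34+0.00)/2 = 0.17, v̄ = (0.55+0.00)/2 = 0.275 → q = 1×0.17×0.275 = 0.04675 m³/s
Q = Σ q = 0.6031 m³/s
= 0.6031 × 1000 = 603.1 L/s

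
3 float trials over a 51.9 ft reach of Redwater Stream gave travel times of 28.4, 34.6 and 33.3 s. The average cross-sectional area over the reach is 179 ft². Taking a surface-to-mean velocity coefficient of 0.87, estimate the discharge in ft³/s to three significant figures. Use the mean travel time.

t̄ = (28.4 + 34.6 + 33.3) / 3 = 32.1 s
v_surface = L / t̄ = 51.9 / 32.1 = 1.617 ft/s
v_mean = 0.87 × 1.617 = 1.407 ft/s
Q = A × v_mean = 179 × 1.407 = 251.8 ft³/s

252 ft³/s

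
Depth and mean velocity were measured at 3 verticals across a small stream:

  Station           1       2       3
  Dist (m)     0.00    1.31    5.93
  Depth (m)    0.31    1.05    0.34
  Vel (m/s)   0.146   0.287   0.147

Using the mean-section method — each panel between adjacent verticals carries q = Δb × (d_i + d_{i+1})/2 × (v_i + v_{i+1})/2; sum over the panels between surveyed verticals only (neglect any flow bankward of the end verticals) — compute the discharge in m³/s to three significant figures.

0.890 m³/s

Panel 1-2: Δb = 1.31 m, d̄ = (0.31+1.05)/2 = 0.68, v̄ = (0.146+0.287)/2 = 0.2165 → q = 1.31×0.68×0.2165 = 0.1929 m³/s
Panel 2-3: Δb = 4.62 m, d̄ = (1.05+0.34)/2 = 0.695, v̄ = (0.287+0.147)/2 = 0.217 → q = 4.62×0.695×0.217 = 0.6968 m³/s
Q = Σ q = 0.8896 m³/s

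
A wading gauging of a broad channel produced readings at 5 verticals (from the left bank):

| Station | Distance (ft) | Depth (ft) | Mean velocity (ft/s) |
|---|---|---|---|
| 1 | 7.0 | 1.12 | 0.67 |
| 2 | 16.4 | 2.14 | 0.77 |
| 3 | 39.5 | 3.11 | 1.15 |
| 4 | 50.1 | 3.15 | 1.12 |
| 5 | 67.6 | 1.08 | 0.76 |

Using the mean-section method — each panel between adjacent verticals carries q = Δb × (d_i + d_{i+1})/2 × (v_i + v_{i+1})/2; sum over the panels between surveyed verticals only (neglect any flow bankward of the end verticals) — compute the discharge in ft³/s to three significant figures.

142 ft³/s

Panel 1-2: Δb = 9.4 ft, d̄ = (1.12+2.14)/2 = 1.63, v̄ = (0.67+0.77)/2 = 0.72 → q = 9.4×1.63×0.72 = 11.03 ft³/s
Panel 2-3: Δb = 23.1 ft, d̄ = (2.14+3.11)/2 = 2.625, v̄ = (0.77+1.15)/2 = 0.96 → q = 23.1×2.625×0.96 = 58.21 ft³/s
Panel 3-4: Δb = 10.6 ft, d̄ = (3.11+3.15)/2 = 3.13, v̄ = (1.15+1.12)/2 = 1.135 → q = 10.6×3.13×1.135 = 37.66 ft³/s
Panel 4-5: Δb = 17.5 ft, d̄ = (3.15+1.08)/2 = 2.115, v̄ = (1.12+0.76)/2 = 0.94 → q = 17.5×2.115×0.94 = 34.79 ft³/s
Q = Σ q = 141.7 ft³/s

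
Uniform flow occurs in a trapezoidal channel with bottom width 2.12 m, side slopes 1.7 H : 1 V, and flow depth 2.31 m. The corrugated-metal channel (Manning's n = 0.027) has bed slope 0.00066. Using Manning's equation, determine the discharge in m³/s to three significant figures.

15.4 m³/s

A = (b + z·y)·y = (2.12 + 1.7×2.31)×2.31 = 13.97 m²
P = b + 2y√(1+z²) = 2.12 + 2×2.31×√(1+1.7²) = 11.23 m
R = A/P = 13.97/11.23 = 1.244 m
Q = (1/n)·A·R^(2/3)·S^(1/2) = (1/0.027) × 13.97 × 1.244^(2/3) × 0.00066^(1/2) = 15.37 m³/s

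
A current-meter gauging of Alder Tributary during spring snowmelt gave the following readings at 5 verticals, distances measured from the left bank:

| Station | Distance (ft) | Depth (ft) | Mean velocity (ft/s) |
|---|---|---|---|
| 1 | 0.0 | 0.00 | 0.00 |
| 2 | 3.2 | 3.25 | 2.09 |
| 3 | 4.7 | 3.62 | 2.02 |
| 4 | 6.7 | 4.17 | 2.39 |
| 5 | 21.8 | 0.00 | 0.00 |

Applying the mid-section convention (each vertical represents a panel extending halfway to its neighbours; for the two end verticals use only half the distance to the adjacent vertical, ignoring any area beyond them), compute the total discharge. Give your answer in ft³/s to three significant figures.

114 ft³/s

w_2 = (4.7 − 0.0)/2 = 2.35 ft; q_2 = 2.09 × 3.25 × 2.35 = 15.96 ft³/s
w_3 = (6.7 − 3.2)/2 = 1.75 ft; q_3 = 2.02 × 3.62 × 1.75 = 12.80 ft³/s
w_4 = (21.8 − 4.7)/2 = 8.55 ft; q_4 = 2.39 × 4.17 × 8.55 = 85.21 ft³/s
Stations 1, 5 contribute zero (depth or velocity is 0).
Q = Σ qᵢ = 114.0 ft³/s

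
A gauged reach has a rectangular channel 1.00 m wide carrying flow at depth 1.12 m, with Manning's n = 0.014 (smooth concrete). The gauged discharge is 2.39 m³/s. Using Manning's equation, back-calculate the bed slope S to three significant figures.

A = b·y = 1.00 × 1.12 = 1.120 m²
P = b + 2y = 1.00 + 2×1.12 = 3.240 m
R = A/P = 1.120/3.240 = 0.3457 m
S = (Q·n / (1·A·R^(2/3)))² = (2.39×0.014 / (1×1.120×0.4925))² = 0.003679

0.00368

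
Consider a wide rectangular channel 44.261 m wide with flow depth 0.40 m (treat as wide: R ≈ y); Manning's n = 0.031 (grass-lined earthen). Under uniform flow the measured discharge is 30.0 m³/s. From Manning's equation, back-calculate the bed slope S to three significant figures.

0.00936

A = b·y = 44.261 × 0.40 = 17.70 m²
Wide channel: R ≈ y = 0.40 m
S = (Q·n / (1·A·R^(2/3)))² = (30.0×0.031 / (1×17.70×0.5429))² = 0.009362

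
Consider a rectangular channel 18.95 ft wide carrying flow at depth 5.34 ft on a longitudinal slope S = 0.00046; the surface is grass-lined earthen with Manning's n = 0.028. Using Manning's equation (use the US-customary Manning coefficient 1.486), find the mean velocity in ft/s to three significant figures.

A = b·y = 18.95 × 5.34 = 101.2 ft²
P = b + 2y = 18.95 + 2×5.34 = 29.63 ft
R = A/P = 101.2/29.63 = 3.415 ft
Q = (1.486/n)·A·R^(2/3)·S^(1/2) = (1.486/0.028) × 101.2 × 3.415^(2/3) × 0.00046^(1/2) = 261.2 ft³/s
V = Q/A = 261.2/101.2 = 2.581 ft/s

2.58 ft/s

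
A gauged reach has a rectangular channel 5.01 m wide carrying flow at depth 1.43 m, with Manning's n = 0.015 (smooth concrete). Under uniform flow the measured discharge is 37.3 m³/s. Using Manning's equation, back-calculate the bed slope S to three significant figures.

0.00691

A = b·y = 5.01 × 1.43 = 7.164 m²
P = b + 2y = 5.01 + 2×1.43 = 7.870 m
R = A/P = 7.164/7.870 = 0.9103 m
S = (Q·n / (1·A·R^(2/3)))² = (37.3×0.015 / (1×7.164×0.9393))² = 0.006913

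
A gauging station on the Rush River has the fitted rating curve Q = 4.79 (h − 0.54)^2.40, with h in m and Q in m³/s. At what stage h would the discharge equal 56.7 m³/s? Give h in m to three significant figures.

h − h₀ = (Q/C)^(1/b) = (56.7/4.79)^(1/2.40) = 2.800 m
h = 0.54 + 2.800 = 3.340 m

3.34 m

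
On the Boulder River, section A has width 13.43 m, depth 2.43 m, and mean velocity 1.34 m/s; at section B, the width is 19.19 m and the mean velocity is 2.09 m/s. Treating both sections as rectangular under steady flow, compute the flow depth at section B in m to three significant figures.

Q = A₁V₁ = (13.43×2.43) × 1.34 = 43.73 m³/s
d₂ = Q/(b₂ V₂) = 43.73/(19.19×2.09) = 1.090 m

1.09 m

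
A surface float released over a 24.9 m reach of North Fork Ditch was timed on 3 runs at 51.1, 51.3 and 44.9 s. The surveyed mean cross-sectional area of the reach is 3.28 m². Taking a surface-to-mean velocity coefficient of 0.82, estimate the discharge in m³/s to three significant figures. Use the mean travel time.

t̄ = (51.1 + 51.3 + 44.9) / 3 = 49.1 s
v_surface = L / t̄ = 24.9 / 49.1 = 0.5071 m/s
v_mean = 0.82 × 0.5071 = 0.4158 m/s
Q = A × v_mean = 3.28 × 0.4158 = 1.364 m³/s

1.36 m³/s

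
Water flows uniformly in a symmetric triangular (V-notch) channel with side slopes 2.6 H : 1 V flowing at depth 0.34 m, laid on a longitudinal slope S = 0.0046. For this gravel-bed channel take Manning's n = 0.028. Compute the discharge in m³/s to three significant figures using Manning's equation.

0.213 m³/s

A = z·y² = 2.6×0.34² = 0.3006 m²
P = 2y√(1+z²) = 2×0.34×√(1+2.6²) = 1.894 m
R = A/P = 0.3006/1.894 = 0.1587 m
Q = (1/n)·A·R^(2/3)·S^(1/2) = (1/0.028) × 0.3006 × 0.1587^(2/3) × 0.0046^(1/2) = 0.2134 m³/s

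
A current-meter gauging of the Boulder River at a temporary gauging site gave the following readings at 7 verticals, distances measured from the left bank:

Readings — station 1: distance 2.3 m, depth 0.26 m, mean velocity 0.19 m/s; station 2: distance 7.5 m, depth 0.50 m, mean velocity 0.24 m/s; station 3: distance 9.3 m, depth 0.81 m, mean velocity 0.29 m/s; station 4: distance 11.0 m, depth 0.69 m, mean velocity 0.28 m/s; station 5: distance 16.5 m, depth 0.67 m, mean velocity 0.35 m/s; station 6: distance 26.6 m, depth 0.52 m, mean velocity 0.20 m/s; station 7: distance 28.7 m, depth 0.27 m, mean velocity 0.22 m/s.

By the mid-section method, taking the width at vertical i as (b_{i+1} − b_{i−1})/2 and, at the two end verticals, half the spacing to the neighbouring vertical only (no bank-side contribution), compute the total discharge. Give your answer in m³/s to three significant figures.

w_1 = (7.5 − 2.3)/2 = 2.6 m; q_1 = 0.19 × 0.26 × 2.6 = 0.1284 m³/s
w_2 = (9.3 − 2.3)/2 = 3.5 m; q_2 = 0.24 × 0.50 × 3.5 = 0.4200 m³/s
w_3 = (11.0 − 7.5)/2 = 1.75 m; q_3 = 0.29 × 0.81 × 1.75 = 0.4111 m³/s
w_4 = (16.5 − 9.3)/2 = 3.6 m; q_4 = 0.28 × 0.69 × 3.6 = 0.6955 m³/s
w_5 = (26.6 − 11.0)/2 = 7.8 m; q_5 = 0.35 × 0.67 × 7.8 = 1.829 m³/s
w_6 = (28.7 − 16.5)/2 = 6.1 m; q_6 = 0.20 × 0.52 × 6.1 = 0.6344 m³/s
w_7 = (28.7 − 26.6)/2 = 1.05 m; q_7 = 0.22 × 0.27 × 1.05 = 0.06237 m³/s
Q = Σ qᵢ = 4.181 m³/s

4.18 m³/s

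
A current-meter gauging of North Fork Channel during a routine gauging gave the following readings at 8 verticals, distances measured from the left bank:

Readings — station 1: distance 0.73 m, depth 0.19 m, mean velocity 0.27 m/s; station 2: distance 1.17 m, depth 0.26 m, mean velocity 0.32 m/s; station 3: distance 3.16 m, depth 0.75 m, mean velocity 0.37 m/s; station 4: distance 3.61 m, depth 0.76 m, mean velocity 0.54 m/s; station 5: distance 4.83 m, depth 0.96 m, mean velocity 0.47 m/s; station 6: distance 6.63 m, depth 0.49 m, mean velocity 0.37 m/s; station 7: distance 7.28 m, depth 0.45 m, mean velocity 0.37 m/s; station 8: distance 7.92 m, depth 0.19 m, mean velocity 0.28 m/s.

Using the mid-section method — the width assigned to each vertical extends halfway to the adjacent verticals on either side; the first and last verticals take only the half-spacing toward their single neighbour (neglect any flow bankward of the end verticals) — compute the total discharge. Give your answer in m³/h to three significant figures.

6560 m³/h

w_1 = (1.17 − 0.73)/2 = 0.22 m; q_1 = 0.27 × 0.19 × 0.22 = 0.01129 m³/s
w_2 = (3.16 − 0.73)/2 = 1.215 m; q_2 = 0.32 × 0.26 × 1.215 = 0.1011 m³/s
w_3 = (3.61 − 1.17)/2 = 1.22 m; q_3 = 0.37 × 0.75 × 1.22 = 0.3386 m³/s
w_4 = (4.83 − 3.16)/2 = 0.835 m; q_4 = 0.54 × 0.76 × 0.835 = 0.3427 m³/s
w_5 = (6.63 − 3.61)/2 = 1.51 m; q_5 = 0.47 × 0.96 × 1.51 = 0.6813 m³/s
w_6 = (7.28 − 4.83)/2 = 1.225 m; q_6 = 0.37 × 0.49 × 1.225 = 0.2221 m³/s
w_7 = (7.92 − 6.63)/2 = 0.645 m; q_7 = 0.37 × 0.45 × 0.645 = 0.1074 m³/s
w_8 = (7.92 − 7.28)/2 = 0.32 m; q_8 = 0.28 × 0.19 × 0.32 = 0.01702 m³/s
Q = Σ qᵢ = 1.821 m³/s
= 1.821 × 3600 = 6557 m³/h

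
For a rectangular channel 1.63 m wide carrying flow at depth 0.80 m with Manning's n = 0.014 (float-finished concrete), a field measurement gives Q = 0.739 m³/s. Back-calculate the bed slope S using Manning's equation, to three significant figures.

A = b·y = 1.63 × 0.80 = 1.304 m²
P = b + 2y = 1.63 + 2×0.80 = 3.230 m
R = A/P = 1.304/3.230 = 0.4037 m
S = (Q·n / (1·A·R^(2/3)))² = (0.739×0.014 / (1×1.304×0.5462))² = 0.0002110

0.000211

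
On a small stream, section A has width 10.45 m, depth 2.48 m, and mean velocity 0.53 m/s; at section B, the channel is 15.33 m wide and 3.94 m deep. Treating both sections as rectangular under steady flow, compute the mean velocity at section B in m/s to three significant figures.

Q = A₁V₁ = (10.45×2.48) × 0.53 = 13.74 m³/s
A₂ = 15.33 × 3.94 = 60.40 m²
V₂ = Q/A₂ = 13.74/60.40 = 0.2274 m/s

0.227 m/s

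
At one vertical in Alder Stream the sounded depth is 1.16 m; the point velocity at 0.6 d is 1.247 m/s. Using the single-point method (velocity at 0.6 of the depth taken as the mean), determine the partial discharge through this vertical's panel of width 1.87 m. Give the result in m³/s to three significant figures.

v̄ = v₀.₆ = 1.247 m/s
q = v̄ × d × w = 1.247 × 1.16 × 1.87 = 2.705 m³/s

2.70 m³/s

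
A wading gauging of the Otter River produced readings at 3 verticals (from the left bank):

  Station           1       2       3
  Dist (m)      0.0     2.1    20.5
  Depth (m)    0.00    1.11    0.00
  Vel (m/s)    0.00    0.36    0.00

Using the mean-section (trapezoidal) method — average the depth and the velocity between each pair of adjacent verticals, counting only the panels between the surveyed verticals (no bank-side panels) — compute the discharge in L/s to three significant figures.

Panel 1-2: Δb = 2.1 m, d̄ = (0.00+1.11)/2 = 0.555, v̄ = (0.00+0.36)/2 = 0.18 → q = 2.1×0.555×0.18 = 0.2098 m³/s
Panel 2-3: Δb = 18.4 m, d̄ = (1.11+0.00)/2 = 0.555, v̄ = (0.36+0.00)/2 = 0.18 → q = 18.4×0.555×0.18 = 1.838 m³/s
Q = Σ q = 2.048 m³/s
= 2.048 × 1000 = 2048 L/s

2050 L/s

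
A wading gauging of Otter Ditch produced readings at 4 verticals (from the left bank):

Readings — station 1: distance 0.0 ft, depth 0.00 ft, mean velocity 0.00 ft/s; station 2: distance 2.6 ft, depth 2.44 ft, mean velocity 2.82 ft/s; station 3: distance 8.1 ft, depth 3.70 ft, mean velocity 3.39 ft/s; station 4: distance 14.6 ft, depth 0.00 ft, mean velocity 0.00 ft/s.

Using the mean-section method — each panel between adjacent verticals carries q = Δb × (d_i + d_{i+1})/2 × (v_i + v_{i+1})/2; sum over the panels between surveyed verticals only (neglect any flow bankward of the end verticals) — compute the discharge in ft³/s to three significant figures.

77.3 ft³/s

Panel 1-2: Δb = 2.6 ft, d̄ = (0.00+2.44)/2 = 1.22, v̄ = (0.00+2.82)/2 = 1.41 → q = 2.6×1.22×1.41 = 4.473 ft³/s
Panel 2-3: Δb = 5.5 ft, d̄ = (2.44+3.70)/2 = 3.07, v̄ = (2.82+3.39)/2 = 3.105 → q = 5.5×3.07×3.105 = 52.43 ft³/s
Panel 3-4: Δb = 6.5 ft, d̄ = (3.70+0.00)/2 = 1.85, v̄ = (3.39+0.00)/2 = 1.695 → q = 6.5×1.85×1.695 = 20.38 ft³/s
Q = Σ q = 77.28 ft³/s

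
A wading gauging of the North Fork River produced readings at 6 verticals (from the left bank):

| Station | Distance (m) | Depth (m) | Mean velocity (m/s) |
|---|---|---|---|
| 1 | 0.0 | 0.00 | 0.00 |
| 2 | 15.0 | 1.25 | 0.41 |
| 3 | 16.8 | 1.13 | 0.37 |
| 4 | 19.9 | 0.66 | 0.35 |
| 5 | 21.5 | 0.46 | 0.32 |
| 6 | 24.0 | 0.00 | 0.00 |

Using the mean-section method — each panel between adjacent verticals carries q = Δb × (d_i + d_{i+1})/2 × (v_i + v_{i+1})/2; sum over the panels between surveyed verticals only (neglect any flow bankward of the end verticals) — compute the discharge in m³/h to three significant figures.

14900 m³/h

Panel 1-2: Δb = 15 m, d̄ = (0.00+1.25)/2 = 0.625, v̄ = (0.00+0.41)/2 = 0.205 → q = 15×0.625×0.205 = 1.922 m³/s
Panel 2-3: Δb = 1.8 m, d̄ = (1.25+1.13)/2 = 1.19, v̄ = (0.41+0.37)/2 = 0.39 → q = 1.8×1.19×0.39 = 0.8354 m³/s
Panel 3-4: Δb = 3.1 m, d̄ = (1.13+0.66)/2 = 0.895, v̄ = (0.37+0.35)/2 = 0.36 → q = 3.1×0.895×0.36 = 0.9988 m³/s
Panel 4-5: Δb = 1.6 m, d̄ = (0.66+0.46)/2 = 0.56, v̄ = (0.35+0.32)/2 = 0.335 → q = 1.6×0.56×0.335 = 0.3002 m³/s
Panel 5-6: Δb = 2.5 m, d̄ = (0.46+0.00)/2 = 0.23, v̄ = (0.32+0.00)/2 = 0.16 → q = 2.5×0.23×0.16 = 0.09200 m³/s
Q = Σ q = 4.148 m³/s
= 4.148 × 3600 = 14930 m³/h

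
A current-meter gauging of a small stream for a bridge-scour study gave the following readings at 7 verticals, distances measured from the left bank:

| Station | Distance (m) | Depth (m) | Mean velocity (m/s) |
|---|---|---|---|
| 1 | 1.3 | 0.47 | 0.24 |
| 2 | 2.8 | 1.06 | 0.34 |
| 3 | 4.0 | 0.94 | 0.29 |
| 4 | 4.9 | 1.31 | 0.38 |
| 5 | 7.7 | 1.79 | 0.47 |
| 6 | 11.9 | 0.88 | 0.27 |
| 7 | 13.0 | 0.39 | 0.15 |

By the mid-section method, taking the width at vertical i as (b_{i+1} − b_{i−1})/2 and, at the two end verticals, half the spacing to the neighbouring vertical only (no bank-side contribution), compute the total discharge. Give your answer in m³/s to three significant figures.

w_1 = (2.8 − 1.3)/2 = 0.75 m; q_1 = 0.24 × 0.47 × 0.75 = 0.08460 m³/s
w_2 = (4.0 − 1.3)/2 = 1.35 m; q_2 = 0.34 × 1.06 × 1.35 = 0.4865 m³/s
w_3 = (4.9 − 2.8)/2 = 1.05 m; q_3 = 0.29 × 0.94 × 1.05 = 0.2862 m³/s
w_4 = (7.7 − 4.0)/2 = 1.85 m; q_4 = 0.38 × 1.31 × 1.85 = 0.9209 m³/s
w_5 = (11.9 − 4.9)/2 = 3.5 m; q_5 = 0.47 × 1.79 × 3.5 = 2.945 m³/s
w_6 = (13.0 − 7.7)/2 = 2.65 m; q_6 = 0.27 × 0.88 × 2.65 = 0.6296 m³/s
w_7 = (13.0 − 11.9)/2 = 0.55 m; q_7 = 0.15 × 0.39 × 0.55 = 0.03218 m³/s
Q = Σ qᵢ = 5.385 m³/s

5.38 m³/s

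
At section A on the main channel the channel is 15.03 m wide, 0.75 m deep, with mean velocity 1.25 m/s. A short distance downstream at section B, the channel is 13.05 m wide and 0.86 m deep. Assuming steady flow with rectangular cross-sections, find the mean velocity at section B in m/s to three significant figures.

Q = A₁V₁ = (15.03×0.75) × 1.25 = 14.09 m³/s
A₂ = 13.05 × 0.86 = 11.22 m²
V₂ = Q/A₂ = 14.09/11.22 = 1.256 m/s

1.26 m/s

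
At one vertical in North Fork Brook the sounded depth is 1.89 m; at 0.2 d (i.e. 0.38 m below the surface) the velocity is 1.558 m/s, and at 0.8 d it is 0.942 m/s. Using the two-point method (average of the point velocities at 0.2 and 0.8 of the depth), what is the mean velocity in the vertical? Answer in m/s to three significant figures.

1.25 m/s

v̄ = (1.558 + 0.942) / 2 = 1.250 m/s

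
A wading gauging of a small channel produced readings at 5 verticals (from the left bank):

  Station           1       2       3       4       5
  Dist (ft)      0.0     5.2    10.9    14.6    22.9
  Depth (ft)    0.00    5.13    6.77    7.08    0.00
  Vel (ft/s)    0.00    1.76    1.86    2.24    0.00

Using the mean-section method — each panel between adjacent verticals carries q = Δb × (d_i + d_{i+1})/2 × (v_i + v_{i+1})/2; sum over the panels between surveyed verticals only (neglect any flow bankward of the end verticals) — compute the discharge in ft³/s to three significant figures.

159 ft³/s

Panel 1-2: Δb = 5.2 ft, d̄ = (0.00+5.13)/2 = 2.565, v̄ = (0.00+1.76)/2 = 0.88 → q = 5.2×2.565×0.88 = 11.74 ft³/s
Panel 2-3: Δb = 5.7 ft, d̄ = (5.13+6.77)/2 = 5.95, v̄ = (1.76+1.86)/2 = 1.81 → q = 5.7×5.95×1.81 = 61.39 ft³/s
Panel 3-4: Δb = 3.7 ft, d̄ = (6.77+7.08)/2 = 6.925, v̄ = (1.86+2.24)/2 = 2.05 → q = 3.7×6.925×2.05 = 52.53 ft³/s
Panel 4-5: Δb = 8.3 ft, d̄ = (7.08+0.00)/2 = 3.54, v̄ = (2.24+0.00)/2 = 1.12 → q = 8.3×3.54×1.12 = 32.91 ft³/s
Q = Σ q = 158.6 ft³/s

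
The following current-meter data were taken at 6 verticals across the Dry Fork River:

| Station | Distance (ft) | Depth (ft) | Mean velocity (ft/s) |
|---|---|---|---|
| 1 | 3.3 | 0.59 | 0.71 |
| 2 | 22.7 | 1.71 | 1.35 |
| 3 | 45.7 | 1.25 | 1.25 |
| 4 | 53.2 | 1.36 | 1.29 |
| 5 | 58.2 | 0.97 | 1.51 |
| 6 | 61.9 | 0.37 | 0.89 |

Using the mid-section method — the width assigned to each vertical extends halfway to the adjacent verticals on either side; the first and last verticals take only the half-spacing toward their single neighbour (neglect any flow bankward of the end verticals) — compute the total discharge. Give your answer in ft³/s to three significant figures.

94.8 ft³/s

w_1 = (22.7 − 3.3)/2 = 9.7 ft; q_1 = 0.71 × 0.59 × 9.7 = 4.063 ft³/s
w_2 = (45.7 − 3.3)/2 = 21.2 ft; q_2 = 1.35 × 1.71 × 21.2 = 48.94 ft³/s
w_3 = (53.2 − 22.7)/2 = 15.25 ft; q_3 = 1.25 × 1.25 × 15.25 = 23.83 ft³/s
w_4 = (58.2 − 45.7)/2 = 6.25 ft; q_4 = 1.29 × 1.36 × 6.25 = 10.97 ft³/s
w_5 = (61.9 − 53.2)/2 = 4.35 ft; q_5 = 1.51 × 0.97 × 4.35 = 6.371 ft³/s
w_6 = (61.9 − 58.2)/2 = 1.85 ft; q_6 = 0.89 × 0.37 × 1.85 = 0.6092 ft³/s
Q = Σ qᵢ = 94.78 ft³/s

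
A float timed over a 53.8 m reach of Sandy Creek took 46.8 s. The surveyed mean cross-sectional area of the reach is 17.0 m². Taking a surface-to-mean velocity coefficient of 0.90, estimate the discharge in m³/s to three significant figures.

17.6 m³/s

v_surface = L / t̄ = 53.8 / 46.8 = 1.150 m/s
v_mean = 0.90 × 1.150 = 1.035 m/s
Q = A × v_mean = 17.0 × 1.035 = 17.59 m³/s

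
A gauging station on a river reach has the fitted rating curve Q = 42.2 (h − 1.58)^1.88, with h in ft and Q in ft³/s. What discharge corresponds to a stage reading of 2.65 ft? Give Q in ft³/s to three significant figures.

Q = 42.2 × (2.65 − 1.58)^1.88 = 42.2 × 1.07^1.88 = 47.92 ft³/s

47.9 ft³/s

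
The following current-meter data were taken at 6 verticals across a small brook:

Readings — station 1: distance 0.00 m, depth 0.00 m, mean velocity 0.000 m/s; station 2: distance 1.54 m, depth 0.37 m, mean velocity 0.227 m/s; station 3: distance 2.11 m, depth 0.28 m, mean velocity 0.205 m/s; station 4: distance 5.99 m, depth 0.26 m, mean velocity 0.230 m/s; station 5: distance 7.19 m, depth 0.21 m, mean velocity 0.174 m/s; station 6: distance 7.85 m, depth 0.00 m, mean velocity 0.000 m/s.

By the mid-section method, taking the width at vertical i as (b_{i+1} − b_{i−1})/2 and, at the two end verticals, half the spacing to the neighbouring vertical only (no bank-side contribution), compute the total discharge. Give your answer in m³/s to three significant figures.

w_2 = (2.11 − 0.00)/2 = 1.055 m; q_2 = 0.227 × 0.37 × 1.055 = 0.08861 m³/s
w_3 = (5.99 − 1.54)/2 = 2.225 m; q_3 = 0.205 × 0.28 × 2.225 = 0.1277 m³/s
w_4 = (7.19 − 2.11)/2 = 2.54 m; q_4 = 0.230 × 0.26 × 2.54 = 0.1519 m³/s
w_5 = (7.85 − 5.99)/2 = 0.93 m; q_5 = 0.174 × 0.21 × 0.93 = 0.03398 m³/s
Stations 1, 6 contribute zero (depth or velocity is 0).
Q = Σ qᵢ = 0.4022 m³/s

0.402 m³/s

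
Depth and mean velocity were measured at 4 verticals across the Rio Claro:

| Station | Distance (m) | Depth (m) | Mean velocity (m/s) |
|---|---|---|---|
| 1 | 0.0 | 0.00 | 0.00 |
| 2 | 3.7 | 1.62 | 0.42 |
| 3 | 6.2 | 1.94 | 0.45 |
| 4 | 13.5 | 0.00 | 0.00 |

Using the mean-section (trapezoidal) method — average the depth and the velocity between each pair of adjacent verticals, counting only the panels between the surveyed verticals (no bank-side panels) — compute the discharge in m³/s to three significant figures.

4.16 m³/s

Panel 1-2: Δb = 3.7 m, d̄ = (0.00+1.62)/2 = 0.81, v̄ = (0.00+0.42)/2 = 0.21 → q = 3.7×0.81×0.21 = 0.6294 m³/s
Panel 2-3: Δb = 2.5 m, d̄ = (1.62+1.94)/2 = 1.78, v̄ = (0.42+0.45)/2 = 0.435 → q = 2.5×1.78×0.435 = 1.936 m³/s
Panel 3-4: Δb = 7.3 m, d̄ = (1.94+0.00)/2 = 0.97, v̄ = (0.45+0.00)/2 = 0.225 → q = 7.3×0.97×0.225 = 1.593 m³/s
Q = Σ q = 4.158 m³/s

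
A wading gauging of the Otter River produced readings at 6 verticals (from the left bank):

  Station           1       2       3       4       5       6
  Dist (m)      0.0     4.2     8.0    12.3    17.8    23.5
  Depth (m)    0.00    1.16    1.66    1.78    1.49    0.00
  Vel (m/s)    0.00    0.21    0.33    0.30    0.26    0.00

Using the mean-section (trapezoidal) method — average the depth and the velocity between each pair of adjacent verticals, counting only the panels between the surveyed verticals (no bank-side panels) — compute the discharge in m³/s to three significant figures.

7.10 m³/s

Panel 1-2: Δb = 4.2 m, d̄ = (0.00+1.16)/2 = 0.58, v̄ = (0.00+0.21)/2 = 0.105 → q = 4.2×0.58×0.105 = 0.2558 m³/s
Panel 2-3: Δb = 3.8 m, d̄ = (1.16+1.66)/2 = 1.41, v̄ = (0.21+0.33)/2 = 0.27 → q = 3.8×1.41×0.27 = 1.447 m³/s
Panel 3-4: Δb = 4.3 m, d̄ = (1.66+1.78)/2 = 1.72, v̄ = (0.33+0.30)/2 = 0.315 → q = 4.3×1.72×0.315 = 2.330 m³/s
Panel 4-5: Δb = 5.5 m, d̄ = (1.78+1.49)/2 = 1.635, v̄ = (0.30+0.26)/2 = 0.28 → q = 5.5×1.635×0.28 = 2.518 m³/s
Panel 5-6: Δb = 5.7 m, d̄ = (1.49+0.00)/2 = 0.745, v̄ = (0.26+0.00)/2 = 0.13 → q = 5.7×0.745×0.13 = 0.5520 m³/s
Q = Σ q = 7.102 m³/s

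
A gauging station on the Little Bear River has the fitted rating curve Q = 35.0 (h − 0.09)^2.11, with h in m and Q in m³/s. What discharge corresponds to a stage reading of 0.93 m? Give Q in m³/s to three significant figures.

Q = 35.0 × (0.93 − 0.09)^2.11 = 35.0 × 0.84^2.11 = 24.23 m³/s

24.2 m³/s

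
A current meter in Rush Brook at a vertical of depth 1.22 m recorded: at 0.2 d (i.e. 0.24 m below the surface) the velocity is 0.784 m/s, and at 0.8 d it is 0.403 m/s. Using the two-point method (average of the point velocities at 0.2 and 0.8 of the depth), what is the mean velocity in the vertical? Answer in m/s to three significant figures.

v̄ = (0.784 + 0.403) / 2 = 0.5935 m/s

0.594 m/s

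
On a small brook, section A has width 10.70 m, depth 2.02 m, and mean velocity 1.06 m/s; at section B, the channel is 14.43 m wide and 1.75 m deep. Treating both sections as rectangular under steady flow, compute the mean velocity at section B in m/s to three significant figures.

Q = A₁V₁ = (10.70×2.02) × 1.06 = 22.91 m³/s
A₂ = 14.43 × 1.75 = 25.25 m²
V₂ = Q/A₂ = 22.91/25.25 = 0.9073 m/s

0.907 m/s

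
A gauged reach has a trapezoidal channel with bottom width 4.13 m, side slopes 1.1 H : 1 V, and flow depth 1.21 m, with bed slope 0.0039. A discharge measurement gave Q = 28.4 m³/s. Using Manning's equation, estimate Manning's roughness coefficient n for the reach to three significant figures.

A = (b + z·y)·y = (4.13 + 1.1×1.21)×1.21 = 6.608 m²
P = b + 2y√(1+z²) = 4.13 + 2×1.21×√(1+1.1²) = 7.728 m
R = A/P = 6.608/7.728 = 0.8551 m
n = (1/Q)·A·R^(2/3)·S^(1/2) = (1/28.4) × 6.608 × 0.9009 × 0.06245 = 0.01309

0.0131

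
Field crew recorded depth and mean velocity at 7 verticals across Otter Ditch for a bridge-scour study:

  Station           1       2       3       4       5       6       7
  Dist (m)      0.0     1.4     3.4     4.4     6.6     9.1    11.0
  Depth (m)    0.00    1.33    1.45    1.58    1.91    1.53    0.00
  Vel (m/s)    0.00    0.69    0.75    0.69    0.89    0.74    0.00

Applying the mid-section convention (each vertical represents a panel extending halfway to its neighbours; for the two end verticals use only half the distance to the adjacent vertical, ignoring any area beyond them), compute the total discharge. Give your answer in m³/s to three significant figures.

11.4 m³/s

w_2 = (3.4 − 0.0)/2 = 1.7 m; q_2 = 0.69 × 1.33 × 1.7 = 1.560 m³/s
w_3 = (4.4 − 1.4)/2 = 1.5 m; q_3 = 0.75 × 1.45 × 1.5 = 1.631 m³/s
w_4 = (6.6 − 3.4)/2 = 1.6 m; q_4 = 0.69 × 1.58 × 1.6 = 1.744 m³/s
w_5 = (9.1 − 4.4)/2 = 2.35 m; q_5 = 0.89 × 1.91 × 2.35 = 3.995 m³/s
w_6 = (11.0 − 6.6)/2 = 2.2 m; q_6 = 0.74 × 1.53 × 2.2 = 2.491 m³/s
Stations 1, 7 contribute zero (depth or velocity is 0).
Q = Σ qᵢ = 11.42 m³/s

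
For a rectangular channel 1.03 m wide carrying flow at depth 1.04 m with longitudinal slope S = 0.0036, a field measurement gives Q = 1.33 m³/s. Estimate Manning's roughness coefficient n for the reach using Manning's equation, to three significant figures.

A = b·y = 1.03 × 1.04 = 1.071 m²
P = b + 2y = 1.03 + 2×1.04 = 3.110 m
R = A/P = 1.071/3.110 = 0.3444 m
n = (1/Q)·A·R^(2/3)·S^(1/2) = (1/1.33) × 1.071 × 0.4914 × 0.06000 = 0.02375

0.0237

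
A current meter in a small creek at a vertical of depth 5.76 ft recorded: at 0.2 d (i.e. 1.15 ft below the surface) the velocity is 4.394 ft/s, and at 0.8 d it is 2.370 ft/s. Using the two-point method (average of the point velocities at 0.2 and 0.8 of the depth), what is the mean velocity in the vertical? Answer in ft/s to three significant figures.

3.38 ft/s

v̄ = (4.394 + 2.370) / 2 = 3.382 ft/s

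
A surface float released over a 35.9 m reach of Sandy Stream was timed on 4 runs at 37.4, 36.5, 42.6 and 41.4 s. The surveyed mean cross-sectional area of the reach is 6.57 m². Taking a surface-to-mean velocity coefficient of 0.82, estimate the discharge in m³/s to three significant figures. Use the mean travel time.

4.90 m³/s

t̄ = (37.4 + 36.5 + 42.6 + 41.4) / 4 = 39.475 s
v_surface = L / t̄ = 35.9 / 39.475 = 0.9094 m/s
v_mean = 0.82 × 0.9094 = 0.7457 m/s
Q = A × v_mean = 6.57 × 0.7457 = 4.899 m³/s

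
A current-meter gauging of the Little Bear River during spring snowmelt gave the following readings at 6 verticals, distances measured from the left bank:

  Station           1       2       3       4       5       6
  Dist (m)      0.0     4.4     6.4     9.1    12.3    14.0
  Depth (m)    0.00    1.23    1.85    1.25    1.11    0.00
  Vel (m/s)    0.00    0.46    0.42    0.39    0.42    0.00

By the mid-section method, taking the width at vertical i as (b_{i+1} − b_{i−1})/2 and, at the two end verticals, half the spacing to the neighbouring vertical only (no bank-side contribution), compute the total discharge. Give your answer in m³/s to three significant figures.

6.22 m³/s

w_2 = (6.4 − 0.0)/2 = 3.2 m; q_2 = 0.46 × 1.23 × 3.2 = 1.811 m³/s
w_3 = (9.1 − 4.4)/2 = 2.35 m; q_3 = 0.42 × 1.85 × 2.35 = 1.826 m³/s
w_4 = (12.3 − 6.4)/2 = 2.95 m; q_4 = 0.39 × 1.25 × 2.95 = 1.438 m³/s
w_5 = (14.0 − 9.1)/2 = 2.45 m; q_5 = 0.42 × 1.11 × 2.45 = 1.142 m³/s
Stations 1, 6 contribute zero (depth or velocity is 0).
Q = Σ qᵢ = 6.217 m³/s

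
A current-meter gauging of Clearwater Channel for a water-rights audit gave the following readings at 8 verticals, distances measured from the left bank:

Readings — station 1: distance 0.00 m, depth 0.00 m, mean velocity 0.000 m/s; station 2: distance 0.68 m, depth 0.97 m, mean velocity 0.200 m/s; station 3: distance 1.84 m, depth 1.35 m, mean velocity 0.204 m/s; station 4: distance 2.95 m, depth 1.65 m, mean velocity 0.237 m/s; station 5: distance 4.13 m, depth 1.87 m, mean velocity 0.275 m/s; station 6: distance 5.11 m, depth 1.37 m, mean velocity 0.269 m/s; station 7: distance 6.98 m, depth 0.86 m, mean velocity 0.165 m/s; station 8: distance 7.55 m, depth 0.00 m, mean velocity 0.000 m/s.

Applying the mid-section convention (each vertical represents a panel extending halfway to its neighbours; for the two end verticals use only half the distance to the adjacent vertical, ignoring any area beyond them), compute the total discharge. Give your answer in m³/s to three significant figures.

w_2 = (1.84 − 0.00)/2 = 0.92 m; q_2 = 0.200 × 0.97 × 0.92 = 0.1785 m³/s
w_3 = (2.95 − 0.68)/2 = 1.135 m; q_3 = 0.204 × 1.35 × 1.135 = 0.3126 m³/s
w_4 = (4.13 − 1.84)/2 = 1.145 m; q_4 = 0.237 × 1.65 × 1.145 = 0.4478 m³/s
w_5 = (5.11 − 2.95)/2 = 1.08 m; q_5 = 0.275 × 1.87 × 1.08 = 0.5554 m³/s
w_6 = (6.98 − 4.13)/2 = 1.425 m; q_6 = 0.269 × 1.37 × 1.425 = 0.5252 m³/s
w_7 = (7.55 − 5.11)/2 = 1.22 m; q_7 = 0.165 × 0.86 × 1.22 = 0.1731 m³/s
Stations 1, 8 contribute zero (depth or velocity is 0).
Q = Σ qᵢ = 2.192 m³/s

2.19 m³/s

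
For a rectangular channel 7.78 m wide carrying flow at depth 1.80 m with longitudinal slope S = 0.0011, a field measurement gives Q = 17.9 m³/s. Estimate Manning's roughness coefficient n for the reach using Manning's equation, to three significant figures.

A = b·y = 7.78 × 1.80 = 14.00 m²
P = b + 2y = 7.78 + 2×1.80 = 11.38 m
R = A/P = 14.00/11.38 = 1.231 m
n = (1/Q)·A·R^(2/3)·S^(1/2) = (1/17.9) × 14.00 × 1.148 × 0.03317 = 0.02980

0.0298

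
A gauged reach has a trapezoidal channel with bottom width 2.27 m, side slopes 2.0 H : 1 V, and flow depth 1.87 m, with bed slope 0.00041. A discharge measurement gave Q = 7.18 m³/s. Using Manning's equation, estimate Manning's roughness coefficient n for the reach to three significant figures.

A = (b + z·y)·y = (2.27 + 2.0×1.87)×1.87 = 11.24 m²
P = b + 2y√(1+z²) = 2.27 + 2×1.87×√(1+2.0²) = 10.63 m
R = A/P = 11.24/10.63 = 1.057 m
n = (1/Q)·A·R^(2/3)·S^(1/2) = (1/7.18) × 11.24 × 1.038 × 0.02025 = 0.03289

0.0329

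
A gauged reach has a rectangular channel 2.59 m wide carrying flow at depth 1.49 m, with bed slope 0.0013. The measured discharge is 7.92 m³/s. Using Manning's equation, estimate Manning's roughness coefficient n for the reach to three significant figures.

A = b·y = 2.59 × 1.49 = 3.859 m²
P = b + 2y = 2.59 + 2×1.49 = 5.570 m
R = A/P = 3.859/5.570 = 0.6928 m
n = (1/Q)·A·R^(2/3)·S^(1/2) = (1/7.92) × 3.859 × 0.7830 × 0.03606 = 0.01376

0.0138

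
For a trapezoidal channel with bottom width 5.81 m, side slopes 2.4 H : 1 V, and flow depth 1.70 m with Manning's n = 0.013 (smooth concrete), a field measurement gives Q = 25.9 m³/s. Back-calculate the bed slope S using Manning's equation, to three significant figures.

A = (b + z·y)·y = (5.81 + 2.4×1.70)×1.70 = 16.81 m²
P = b + 2y√(1+z²) = 5.81 + 2×1.70×√(1+2.4²) = 14.65 m
R = A/P = 16.81/14.65 = 1.148 m
S = (Q·n / (1·A·R^(2/3)))² = (25.9×0.013 / (1×16.81×1.096))² = 0.0003338

0.000334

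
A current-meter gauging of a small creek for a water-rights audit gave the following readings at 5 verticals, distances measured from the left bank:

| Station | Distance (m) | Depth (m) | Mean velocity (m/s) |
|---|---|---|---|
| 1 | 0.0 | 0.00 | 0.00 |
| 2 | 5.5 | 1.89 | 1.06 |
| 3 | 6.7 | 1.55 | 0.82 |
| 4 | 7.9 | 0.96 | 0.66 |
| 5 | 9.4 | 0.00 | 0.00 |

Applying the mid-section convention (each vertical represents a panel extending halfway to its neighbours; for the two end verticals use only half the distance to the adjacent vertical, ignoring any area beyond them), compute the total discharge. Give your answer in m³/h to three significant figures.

w_2 = (6.7 − 0.0)/2 = 3.35 m; q_2 = 1.06 × 1.89 × 3.35 = 6.711 m³/s
w_3 = (7.9 − 5.5)/2 = 1.2 m; q_3 = 0.82 × 1.55 × 1.2 = 1.525 m³/s
w_4 = (9.4 − 6.7)/2 = 1.35 m; q_4 = 0.66 × 0.96 × 1.35 = 0.8554 m³/s
Stations 1, 5 contribute zero (depth or velocity is 0).
Q = Σ qᵢ = 9.092 m³/s
= 9.092 × 3600 = 32730 m³/h

32700 m³/h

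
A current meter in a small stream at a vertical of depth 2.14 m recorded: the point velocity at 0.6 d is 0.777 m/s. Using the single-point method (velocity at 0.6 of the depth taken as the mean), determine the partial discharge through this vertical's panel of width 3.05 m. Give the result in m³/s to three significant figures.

v̄ = v₀.₆ = 0.777 m/s
q = v̄ × d × w = 0.7770 × 2.14 × 3.05 = 5.071 m³/s

5.07 m³/s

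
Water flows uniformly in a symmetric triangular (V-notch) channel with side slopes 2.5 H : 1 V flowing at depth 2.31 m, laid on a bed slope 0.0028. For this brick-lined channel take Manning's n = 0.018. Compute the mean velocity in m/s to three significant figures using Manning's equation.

3.08 m/s

A = z·y² = 2.5×2.31² = 13.34 m²
P = 2y√(1+z²) = 2×2.31×√(1+2.5²) = 12.44 m
R = A/P = 13.34/12.44 = 1.072 m
Q = (1/n)·A·R^(2/3)·S^(1/2) = (1/0.018) × 13.34 × 1.072^(2/3) × 0.0028^(1/2) = 41.09 m³/s
V = Q/A = 41.09/13.34 = 3.080 m/s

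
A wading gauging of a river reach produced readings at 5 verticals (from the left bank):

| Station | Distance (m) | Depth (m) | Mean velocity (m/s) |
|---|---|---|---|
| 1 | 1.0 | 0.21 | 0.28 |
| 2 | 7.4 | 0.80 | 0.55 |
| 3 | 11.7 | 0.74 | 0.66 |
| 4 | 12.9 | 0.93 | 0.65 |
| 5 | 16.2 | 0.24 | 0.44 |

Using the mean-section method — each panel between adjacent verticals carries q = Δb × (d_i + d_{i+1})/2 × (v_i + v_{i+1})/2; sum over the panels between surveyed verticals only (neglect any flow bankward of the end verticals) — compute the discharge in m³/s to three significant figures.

Panel 1-2: Δb = 6.4 m, d̄ = (0.21+0.80)/2 = 0.505, v̄ = (0.28+0.55)/2 = 0.415 → q = 6.4×0.505×0.415 = 1.341 m³/s
Panel 2-3: Δb = 4.3 m, d̄ = (0.80+0.74)/2 = 0.77, v̄ = (0.55+0.66)/2 = 0.605 → q = 4.3×0.77×0.605 = 2.003 m³/s
Panel 3-4: Δb = 1.2 m, d̄ = (0.74+0.93)/2 = 0.835, v̄ = (0.66+0.65)/2 = 0.655 → q = 1.2×0.835×0.655 = 0.6563 m³/s
Panel 4-5: Δb = 3.3 m, d̄ = (0.93+0.24)/2 = 0.585, v̄ = (0.65+0.44)/2 = 0.545 → q = 3.3×0.585×0.545 = 1.052 m³/s
Q = Σ q = 5.053 m³/s

5.05 m³/s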